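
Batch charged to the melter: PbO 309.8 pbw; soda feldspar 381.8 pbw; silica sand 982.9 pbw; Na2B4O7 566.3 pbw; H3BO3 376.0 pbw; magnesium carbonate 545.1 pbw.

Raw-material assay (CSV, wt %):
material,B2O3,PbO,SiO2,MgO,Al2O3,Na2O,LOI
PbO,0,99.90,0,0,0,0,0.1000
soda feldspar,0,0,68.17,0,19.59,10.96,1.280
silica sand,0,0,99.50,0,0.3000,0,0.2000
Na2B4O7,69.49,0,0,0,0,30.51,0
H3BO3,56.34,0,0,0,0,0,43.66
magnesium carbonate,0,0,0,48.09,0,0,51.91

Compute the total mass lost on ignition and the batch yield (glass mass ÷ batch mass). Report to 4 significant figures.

Working values appear (rounded to 4 significant figures) at each printed step; all internal work carries full float precision through the solve — exactly one rounding is applied to each reported value; all derived quantities (LOI, net glass mass, totals, yield, six oxide percentages) are carried at full float precision from the weighed amounts on 2708 pbw of glass exactly as printed in problem or answer.
Ignition loss by material:
  PbO: 309.8 × 0.001000 = 0.3098 pbw
  soda feldspar: 381.8 × 0.01280 = 4.887 pbw
  silica sand: 982.9 × 0.002000 = 1.966 pbw
  Na2B4O7: 566.3 × 0 = 0 pbw
  H3BO3: 376.0 × 0.4366 = 164.2 pbw
  magnesium carbonate: 545.1 × 0.5191 = 283.0 pbw
Total LOI = 454.3 pbw
Glass = batch − LOI = 3162 − 454.3 = 2708 pbw

LOI loss = 454.3 pbw; glass = 2708 pbw; yield = 85.63%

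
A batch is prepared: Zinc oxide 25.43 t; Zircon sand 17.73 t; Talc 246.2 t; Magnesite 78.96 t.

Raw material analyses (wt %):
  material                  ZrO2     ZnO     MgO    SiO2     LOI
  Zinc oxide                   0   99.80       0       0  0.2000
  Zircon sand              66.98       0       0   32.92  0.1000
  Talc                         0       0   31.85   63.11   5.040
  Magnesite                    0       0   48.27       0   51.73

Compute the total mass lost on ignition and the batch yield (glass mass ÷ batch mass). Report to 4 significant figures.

Mid-chain values are shown (rounded to 4 significant digits) when written out. The whole derivation holds exact precision from first step to last. Every reported value takes a single rounding; all derived quantities (LOI, totals, four oxide percentages, the yield, net glass mass) are re-derived from the weighed amounts at 315.0 t of glass at full precision exactly as shown in the problem or answer text.
Material-by-material LOI:
  Zinc oxide: 25.43 × 0.002000 = 0.05086 t
  Zircon sand: 17.73 × 0.001000 = 0.01773 t
  Talc: 246.2 × 0.05040 = 12.41 t
  Magnesite: 78.96 × 0.5173 = 40.85 t
Total LOI = 53.32 t
Glass = batch − LOI = 368.3 − 53.32 = 315.0 t

LOI loss = 53.32 t; glass = 315.0 t; yield = 85.52%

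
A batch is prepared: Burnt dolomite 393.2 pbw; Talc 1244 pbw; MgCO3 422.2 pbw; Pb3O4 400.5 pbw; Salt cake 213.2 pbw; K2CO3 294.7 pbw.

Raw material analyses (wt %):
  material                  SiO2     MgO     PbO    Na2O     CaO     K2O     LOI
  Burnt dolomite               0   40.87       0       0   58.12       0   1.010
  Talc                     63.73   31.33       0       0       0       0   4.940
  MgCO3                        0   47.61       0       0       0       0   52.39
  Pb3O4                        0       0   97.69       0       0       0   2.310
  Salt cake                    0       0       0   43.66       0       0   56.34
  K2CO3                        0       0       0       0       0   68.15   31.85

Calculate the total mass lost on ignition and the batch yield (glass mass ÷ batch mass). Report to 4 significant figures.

Full float precision is held all the way through; in-progress results are shown rounded off to 4 significant digits on the page — a single rounding yields every reported value — derived quantities, which include yield, totals, glass mass, LOI, the six compositions, are computed at full float precision, as set out in either problem or answer, using the weight values on 2458 pbw of glass.
Per-material ignition loss:
  Burnt dolomite: 393.2 × 0.01010 = 3.971 pbw
  Talc: 1244 × 0.04940 = 61.45 pbw
  MgCO3: 422.2 × 0.5239 = 221.2 pbw
  Pb3O4: 400.5 × 0.02310 = 9.252 pbw
  Salt cake: 213.2 × 0.5634 = 120.1 pbw
  K2CO3: 294.7 × 0.3185 = 93.86 pbw
Total LOI = 509.8 pbw
Glass = batch − LOI = 2968 − 509.8 = 2458 pbw

LOI loss = 509.8 pbw; glass = 2458 pbw; yield = 82.82%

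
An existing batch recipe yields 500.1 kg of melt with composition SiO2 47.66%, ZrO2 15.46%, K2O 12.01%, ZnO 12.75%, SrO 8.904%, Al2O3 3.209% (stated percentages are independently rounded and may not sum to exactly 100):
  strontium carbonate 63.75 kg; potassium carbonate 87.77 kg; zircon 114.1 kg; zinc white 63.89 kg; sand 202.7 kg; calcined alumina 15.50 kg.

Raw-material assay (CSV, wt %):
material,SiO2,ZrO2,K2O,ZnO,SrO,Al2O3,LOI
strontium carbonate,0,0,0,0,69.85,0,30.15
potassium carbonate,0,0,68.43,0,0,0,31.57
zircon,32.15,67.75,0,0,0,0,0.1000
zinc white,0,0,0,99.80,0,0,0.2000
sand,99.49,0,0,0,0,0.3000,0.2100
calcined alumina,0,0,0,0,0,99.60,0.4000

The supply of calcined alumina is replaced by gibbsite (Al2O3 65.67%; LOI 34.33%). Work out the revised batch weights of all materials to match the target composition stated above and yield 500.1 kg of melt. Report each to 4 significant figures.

In-progress results appear, rounded to 4 significant digits, within the worked lines — all internal work maintains full float precision in all steps. Each reported value is rounded only once; the derived quantities are carried from the batch weights on 500.1 kg of glass at exact precision (glass mass, the totals, six oxide percentages, LOI, yield), as given in either problem or answer.
Per-oxide target masses for 500.1 kg melt:
  SiO2: 47.66% × 500.1 = 238.3 kg
  ZrO2: 15.46% × 500.1 = 77.32 kg
  K2O: 12.01% × 500.1 = 60.06 kg
  ZnO: 12.75% × 500.1 = 63.76 kg
  SrO: 8.904% × 500.1 = 44.53 kg
  Al2O3: 3.209% × 500.1 = 16.05 kg
Sums-versus-targets review per the reported batch figures, per the basis as stated (delivered sums recover each target net of answer rounding effects):
  SiO2: 114.1·0.3215 + 202.7·0.9949 = 238.3 kg (target 238.3 kg)
  ZrO2: 114.1·0.6775 = 77.30 kg (target 77.32 kg)
  K2O: 87.77·0.6843 = 60.06 kg (target 60.06 kg)
  ZnO: 63.89·0.9980 = 63.76 kg (target 63.76 kg)
  SrO: 63.75·0.6985 = 44.53 kg (target 44.53 kg)
  Al2O3: 202.7·0.003000 + 23.51·0.6567 = 16.05 kg (target 16.05 kg)
The glass-mass cross-check: total batch − LOI = 500.1 kg (summing oxide targets gives 500.1 kg; with the basis standing at 500.1 kg — gaps are rounding artifacts).
Batch total: Σ batch = 555.7 kg; loss to ignition Σ batch·LOI = 55.67 kg; yield, glass over the total, = 89.98%.

Revised batch per 500.1 kg melt:
  strontium carbonate: 63.75 kg
  potassium carbonate: 87.77 kg
  zircon: 114.1 kg
  zinc white: 63.89 kg
  sand: 202.7 kg
  gibbsite: 23.51 kg
Total batch = 555.7 kg; LOI loss = 55.67 kg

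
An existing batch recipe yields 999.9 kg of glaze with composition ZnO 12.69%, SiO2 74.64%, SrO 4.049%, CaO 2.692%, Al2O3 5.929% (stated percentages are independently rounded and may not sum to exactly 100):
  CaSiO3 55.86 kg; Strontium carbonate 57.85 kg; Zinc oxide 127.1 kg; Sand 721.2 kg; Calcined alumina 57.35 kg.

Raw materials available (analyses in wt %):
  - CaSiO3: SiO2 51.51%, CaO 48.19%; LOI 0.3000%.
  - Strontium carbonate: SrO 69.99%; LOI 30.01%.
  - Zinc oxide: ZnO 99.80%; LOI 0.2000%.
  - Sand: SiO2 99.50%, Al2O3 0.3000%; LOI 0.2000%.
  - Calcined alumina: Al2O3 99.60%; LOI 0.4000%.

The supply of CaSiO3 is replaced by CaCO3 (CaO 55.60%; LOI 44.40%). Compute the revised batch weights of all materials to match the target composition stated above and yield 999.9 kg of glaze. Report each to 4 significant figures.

Revised batch per 999.9 kg glaze:
  CaCO3: 48.41 kg
  Strontium carbonate: 57.85 kg
  Zinc oxide: 127.1 kg
  Sand: 750.1 kg
  Calcined alumina: 57.26 kg
Total batch = 1041 kg; LOI loss = 40.84 kg

The whole derivation carries full precision from start to finish — the intermediate values appear (rounded to 4 significant digits) alongside each step — every reported number sees exactly one rounding. The derived quantities are recomputed from the batch weights for 999.9 kg of glass at full precision (net glass mass, the totals, the yield, the five compositions, ignition loss) as given in problem or answer.
Target masses of each oxide per 999.9 kg glaze:
  ZnO: 12.69% × 999.9 = 126.9 kg
  SiO2: 74.64% × 999.9 = 746.3 kg
  SrO: 4.049% × 999.9 = 40.49 kg
  CaO: 2.692% × 999.9 = 26.92 kg
  Al2O3: 5.929% × 999.9 = 59.28 kg
Sums-versus-targets review on the weights just shown, per the basis as stated (summed amounts equal target values modulo rounding of the values):
  ZnO: 127.1·0.9980 = 126.8 kg (target 126.9 kg)
  SiO2: 750.1·0.9950 = 746.3 kg (target 746.3 kg)
  SrO: 57.85·0.6999 = 40.49 kg (target 40.49 kg)
  CaO: 48.41·0.5560 = 26.92 kg (target 26.92 kg)
  Al2O3: 750.1·0.003000 + 57.26·0.9960 = 59.28 kg (target 59.28 kg)
The glass-mass cross-check: batch total minus LOI = 999.9 kg (targets for the oxides total 999.9 kg; against the stated basis, 999.9 kg — gaps are rounding artifacts).
Total batch = Σ batch = 1041 kg; LOI removed, Σ of batch·LOI: 40.84 kg; yield: glass divided by total = 96.08%.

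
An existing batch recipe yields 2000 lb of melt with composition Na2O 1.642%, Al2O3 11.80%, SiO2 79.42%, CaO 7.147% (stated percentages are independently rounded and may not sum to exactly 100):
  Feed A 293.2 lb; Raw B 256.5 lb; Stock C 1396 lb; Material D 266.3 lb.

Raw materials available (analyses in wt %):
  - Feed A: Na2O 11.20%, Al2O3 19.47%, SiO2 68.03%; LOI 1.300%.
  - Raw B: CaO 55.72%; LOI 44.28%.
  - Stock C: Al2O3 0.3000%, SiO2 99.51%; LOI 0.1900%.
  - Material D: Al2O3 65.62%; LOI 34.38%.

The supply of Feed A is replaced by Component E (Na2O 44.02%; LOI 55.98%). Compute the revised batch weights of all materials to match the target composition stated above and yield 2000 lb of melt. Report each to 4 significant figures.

All arithmetic holds full float precision throughout; intermediates are shown (rounded to four significant figures) at each printed step — a single rounding completes every reported result — all derived quantities, including the totals, glass mass, the four compositions, the yield, LOI, are carried from the batch weights at 2000 lb of glass at exact precision, exactly as shown in either problem or answer.
Oxide-by-oxide targets in 2000 lb melt:
  Na2O: 1.642% × 2000 = 32.84 lb
  Al2O3: 11.80% × 2000 = 236.0 lb
  SiO2: 79.42% × 2000 = 1588 lb
  CaO: 7.147% × 2000 = 142.9 lb
Mass-balance tally per oxide on the weights just shown, on the stated basis (sums match the target masses net of answer rounding effects):
  Na2O: 74.60·0.4402 = 32.84 lb (target 32.84 lb)
  Al2O3: 1596·0.003000 + 352.3·0.6562 = 236.0 lb (target 236.0 lb)
  SiO2: 1596·0.9951 = 1588 lb (target 1588 lb)
  CaO: 256.5·0.5572 = 142.9 lb (target 142.9 lb)
Consistency of the glass mass: total batch − LOI = 2000 lb (summing oxide targets gives 2000 lb; versus the stated basis of 2000 lb — deltas are rounding alone).
Batch total: Σ batch = 2279 lb; LOI removed, Σ of batch·LOI: 279.5 lb; yield = glass ÷ total batch = 87.74%.

Revised batch per 2000 lb melt:
  Component E: 74.60 lb
  Raw B: 256.5 lb
  Stock C: 1596 lb
  Material D: 352.3 lb
Total batch = 2279 lb; LOI loss = 279.5 lb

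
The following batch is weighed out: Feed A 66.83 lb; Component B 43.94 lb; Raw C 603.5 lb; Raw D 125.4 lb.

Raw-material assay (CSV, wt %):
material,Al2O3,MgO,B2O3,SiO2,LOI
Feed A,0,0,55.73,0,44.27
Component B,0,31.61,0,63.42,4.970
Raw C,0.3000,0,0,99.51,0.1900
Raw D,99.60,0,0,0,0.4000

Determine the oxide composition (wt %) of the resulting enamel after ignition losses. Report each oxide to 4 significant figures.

The whole derivation keeps full precision end to end — in-progress results are displayed, with 4-significant-digit rounding, in the working; each reported figure takes just one rounding — the derived quantities (LOI, the four compositions, the totals, net glass mass, the yield) are recomputed at full float precision from the batch weights on 806.3 lb of glass, precisely as stated by either problem or answer.
Oxide masses out of the charge:
  Al2O3: 603.5·0.003000 + 125.4·0.9960 = 126.7 lb
  MgO: 43.94·0.3161 = 13.89 lb
  B2O3: 66.83·0.5573 = 37.24 lb
  SiO2: 43.94·0.6342 + 603.5·0.9951 = 628.4 lb
LOI: 66.83·0.4427 + 43.94·0.04970 + 603.5·0.001900 + 125.4·0.004000 = 33.42 lb
The glass mass, total less LOI, = 839.7 − 33.42 = 806.3 lb (the oxide masses sum to this)
each oxide over glass, ×100, is wt %

Glass mass = 806.3 lb (batch 839.7 − LOI 33.42).
Composition: Al2O3 15.72%, MgO 1.723%, B2O3 4.619%, SiO2 77.94%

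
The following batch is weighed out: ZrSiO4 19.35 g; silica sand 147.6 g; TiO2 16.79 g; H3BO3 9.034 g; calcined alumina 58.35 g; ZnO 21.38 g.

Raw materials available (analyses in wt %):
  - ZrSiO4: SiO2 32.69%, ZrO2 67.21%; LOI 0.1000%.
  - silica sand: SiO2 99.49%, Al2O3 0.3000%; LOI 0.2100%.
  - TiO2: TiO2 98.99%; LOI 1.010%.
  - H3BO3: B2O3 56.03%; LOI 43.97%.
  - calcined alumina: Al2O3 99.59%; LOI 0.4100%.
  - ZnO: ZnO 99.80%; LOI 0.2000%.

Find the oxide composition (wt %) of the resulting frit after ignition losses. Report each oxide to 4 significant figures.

The whole derivation carries full precision at each step — values along the way appear, rounded to four significant digits, as written. Every reported number is rounded exactly once — the derived quantities, including the yield, ignition loss, totals, glass mass, six oxide percentages, are carried from the batch weights for 267.8 g of glass in full float precision as written in problem or answer.
Per-oxide mass from batch:
  SiO2: 19.35·0.3269 + 147.6·0.9949 = 153.2 g
  B2O3: 9.034·0.5603 = 5.062 g
  TiO2: 16.79·0.9899 = 16.62 g
  ZrO2: 19.35·0.6721 = 13.01 g
  Al2O3: 147.6·0.003000 + 58.35·0.9959 = 58.55 g
  ZnO: 21.38·0.9980 = 21.34 g
LOI: 19.35·0.001000 + 147.6·0.002100 + 16.79·0.01010 + 9.034·0.4397 + 58.35·0.004100 + 21.38·0.002000 = 4.753 g
Glass = total batch minus LOI = 272.5 − 4.753 = 267.8 g (the oxide masses sum to this)
wt %: oxide over glass, times 100

Glass mass = 267.8 g (batch 272.5 − LOI 4.753).
Composition: SiO2 57.21%, B2O3 1.890%, TiO2 6.207%, ZrO2 4.857%, Al2O3 21.87%, ZnO 7.969%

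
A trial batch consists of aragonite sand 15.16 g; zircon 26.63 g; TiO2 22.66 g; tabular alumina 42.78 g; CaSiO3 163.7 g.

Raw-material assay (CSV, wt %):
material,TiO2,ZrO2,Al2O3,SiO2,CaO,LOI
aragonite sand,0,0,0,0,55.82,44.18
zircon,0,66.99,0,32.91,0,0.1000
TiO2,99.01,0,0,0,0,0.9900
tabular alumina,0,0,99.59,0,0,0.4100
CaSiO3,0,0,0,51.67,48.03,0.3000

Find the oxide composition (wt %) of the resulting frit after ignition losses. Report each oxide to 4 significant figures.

All internal work carries full precision throughout. In-progress results are shown, with 4-significant-digit rounding, within the worked lines. Every reported value is rounded a single time. All derived quantities are re-derived at full precision (net glass mass, the totals, ignition loss, the yield, five oxide percentages) from the weighed amounts at 263.3 g of glass as written in the problem or answer text.
Oxide masses out of the charge:
  TiO2: 22.66·0.9901 = 22.44 g
  ZrO2: 26.63·0.6699 = 17.84 g
  Al2O3: 42.78·0.9959 = 42.60 g
  SiO2: 26.63·0.3291 + 163.7·0.5167 = 93.35 g
  CaO: 15.16·0.5582 + 163.7·0.4803 = 87.09 g
LOI: 15.16·0.4418 + 26.63·0.001000 + 22.66·0.009900 + 42.78·0.004100 + 163.7·0.003000 = 7.615 g
Resulting glass, batch − LOI: 270.9 − 7.615 = 263.3 g (matching Σ of the oxides)
percent by weight: oxide/glass ×100

Glass mass = 263.3 g (batch 270.9 − LOI 7.615).
Composition: TiO2 8.520%, ZrO2 6.775%, Al2O3 16.18%, SiO2 35.45%, CaO 33.07%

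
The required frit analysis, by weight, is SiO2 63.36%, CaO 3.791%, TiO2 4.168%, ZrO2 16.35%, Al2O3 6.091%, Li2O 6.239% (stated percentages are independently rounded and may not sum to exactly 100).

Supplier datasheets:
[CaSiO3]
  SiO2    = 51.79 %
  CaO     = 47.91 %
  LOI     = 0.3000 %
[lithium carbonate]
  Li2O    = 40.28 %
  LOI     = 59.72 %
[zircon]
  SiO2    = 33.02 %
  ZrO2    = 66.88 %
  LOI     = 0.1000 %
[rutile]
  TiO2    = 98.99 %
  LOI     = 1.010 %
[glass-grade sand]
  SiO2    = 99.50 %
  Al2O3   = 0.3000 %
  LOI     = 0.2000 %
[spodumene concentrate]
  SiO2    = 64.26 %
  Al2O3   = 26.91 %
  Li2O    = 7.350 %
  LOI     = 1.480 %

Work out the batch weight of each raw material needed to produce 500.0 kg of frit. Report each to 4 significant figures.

Batch per 500.0 kg frit:
  CaSiO3: 39.56 kg
  lithium carbonate: 57.17 kg
  zircon: 122.2 kg
  rutile: 21.05 kg
  glass-grade sand: 185.5 kg
  spodumene concentrate: 111.1 kg
Total batch = 536.6 kg; LOI loss = 36.61 kg; yield = 93.18%

The intermediate values appear (rounded to 4 significant figures) between the steps. The working math carries exact precision at every stage — every reported result takes exactly one rounding. Derived quantities, which include six oxide percentages, the yield, ignition loss, totals, glass mass, are re-derived at full precision, as given in the problem or the answer, starting from the weights per 500.0 kg of glass.
Oxide-by-oxide targets in 500.0 kg frit:
  SiO2: 63.36% × 500.0 = 316.8 kg
  CaO: 3.791% × 500.0 = 18.95 kg
  TiO2: 4.168% × 500.0 = 20.84 kg
  ZrO2: 16.35% × 500.0 = 81.75 kg
  Al2O3: 6.091% × 500.0 = 30.46 kg
  Li2O: 6.239% × 500.0 = 31.20 kg
Oxide-by-oxide audit from the weights as reported, against the basis in use (sum by sum, the targets are met inside rounding margins):
  SiO2: 39.56·0.5179 + 122.2·0.3302 + 185.5·0.9950 + 111.1·0.6426 = 316.8 kg (target 316.8 kg)
  CaO: 39.56·0.4791 = 18.95 kg (target 18.95 kg)
  TiO2: 21.05·0.9899 = 20.84 kg (target 20.84 kg)
  ZrO2: 122.2·0.6688 = 81.73 kg (target 81.75 kg)
  Al2O3: 185.5·0.003000 + 111.1·0.2691 = 30.45 kg (target 30.46 kg)
  Li2O: 57.17·0.4028 + 111.1·0.07350 = 31.19 kg (target 31.20 kg)
Consistency of the glass mass: batch Σ − ignition loss = 500.0 kg (the targets, summed, come to 500.0 kg; the stated basis being 500.0 kg — deltas are rounding alone).
Batch grand total — Σ batch = 536.6 kg; LOI removed, Σ of batch·LOI: 36.61 kg; glass ÷ batch gives a yield of 93.18%.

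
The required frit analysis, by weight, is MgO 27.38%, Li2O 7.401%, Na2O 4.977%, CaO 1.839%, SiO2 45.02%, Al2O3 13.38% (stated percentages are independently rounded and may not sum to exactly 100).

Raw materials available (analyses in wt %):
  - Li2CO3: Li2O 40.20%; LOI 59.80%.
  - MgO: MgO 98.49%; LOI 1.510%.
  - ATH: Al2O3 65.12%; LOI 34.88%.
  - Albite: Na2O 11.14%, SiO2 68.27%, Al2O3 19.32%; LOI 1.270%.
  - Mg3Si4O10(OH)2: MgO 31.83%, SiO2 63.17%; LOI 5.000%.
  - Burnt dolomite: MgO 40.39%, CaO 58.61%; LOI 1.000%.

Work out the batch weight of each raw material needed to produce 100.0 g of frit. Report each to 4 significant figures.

All internal work holds full float precision end to end. Values along the way are shown rounded off to 4 significant figures in the working; each reported number takes just one rounding. The derived quantities (glass mass, the totals, the yield, ignition loss, six oxide percentages) are rebuilt from the weighed amounts at 100.0 g of glass in exact precision as they appear in question or answer.
Target oxide masses per 100.0 g frit:
  MgO: 27.38% × 100.0 = 27.38 g
  Li2O: 7.401% × 100.0 = 7.401 g
  Na2O: 4.977% × 100.0 = 4.977 g
  CaO: 1.839% × 100.0 = 1.839 g
  SiO2: 45.02% × 100.0 = 45.02 g
  Al2O3: 13.38% × 100.0 = 13.38 g
Mass-balance tally per oxide working from each reported weight, against the basis in use (summed amounts equal target values up to rounding of the answer):
  MgO: 19.08·0.9849 + 22.98·0.3183 + 3.138·0.4039 = 27.37 g (target 27.38 g)
  Li2O: 18.41·0.4020 = 7.401 g (target 7.401 g)
  Na2O: 44.68·0.1114 = 4.977 g (target 4.977 g)
  CaO: 3.138·0.5861 = 1.839 g (target 1.839 g)
  SiO2: 44.68·0.6827 + 22.98·0.6317 = 45.02 g (target 45.02 g)
  Al2O3: 7.292·0.6512 + 44.68·0.1932 = 13.38 g (target 13.38 g)
Glass-mass closure: batch total minus LOI = 99.99 g (targets for the oxides total 100.0 g; basis as stated: 100.0 g — a pure rounding effect).
Batch grand total — Σ batch = 115.6 g; the LOI term Σ batch·LOI equals 15.59 g; yield: glass divided by total = 86.51%.

Batch per 100.0 g frit:
  Li2CO3: 18.41 g
  MgO: 19.08 g
  ATH: 7.292 g
  Albite: 44.68 g
  Mg3Si4O10(OH)2: 22.98 g
  Burnt dolomite: 3.138 g
Total batch = 115.6 g; LOI loss = 15.59 g; yield = 86.51%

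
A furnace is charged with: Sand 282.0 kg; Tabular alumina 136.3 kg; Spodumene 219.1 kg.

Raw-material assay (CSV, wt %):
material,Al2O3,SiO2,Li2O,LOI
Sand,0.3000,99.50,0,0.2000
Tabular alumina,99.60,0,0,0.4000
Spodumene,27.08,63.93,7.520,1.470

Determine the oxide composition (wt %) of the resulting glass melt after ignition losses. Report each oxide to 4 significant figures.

Full float precision is kept at each step. The intermediate values are shown rounded off to 4 significant figures in the working — each reported figure carries a single rounding. Derived quantities, which include totals, LOI, the three compositions, the yield, net glass mass, are carried in exact precision, as given in either problem or answer, using the weight values on 633.1 kg of glass.
Delivered oxide masses:
  Al2O3: 282.0·0.003000 + 136.3·0.9960 + 219.1·0.2708 = 195.9 kg
  SiO2: 282.0·0.9950 + 219.1·0.6393 = 420.7 kg
  Li2O: 219.1·0.07520 = 16.48 kg
LOI: 282.0·0.002000 + 136.3·0.004000 + 219.1·0.01470 = 4.330 kg
Glass = total batch minus LOI = 637.4 − 4.330 = 633.1 kg (equal to the oxide-mass sum)
each wt % is 100 × oxide ÷ glass

Glass mass = 633.1 kg (batch 637.4 − LOI 4.330).
Composition: Al2O3 30.95%, SiO2 66.45%, Li2O 2.603%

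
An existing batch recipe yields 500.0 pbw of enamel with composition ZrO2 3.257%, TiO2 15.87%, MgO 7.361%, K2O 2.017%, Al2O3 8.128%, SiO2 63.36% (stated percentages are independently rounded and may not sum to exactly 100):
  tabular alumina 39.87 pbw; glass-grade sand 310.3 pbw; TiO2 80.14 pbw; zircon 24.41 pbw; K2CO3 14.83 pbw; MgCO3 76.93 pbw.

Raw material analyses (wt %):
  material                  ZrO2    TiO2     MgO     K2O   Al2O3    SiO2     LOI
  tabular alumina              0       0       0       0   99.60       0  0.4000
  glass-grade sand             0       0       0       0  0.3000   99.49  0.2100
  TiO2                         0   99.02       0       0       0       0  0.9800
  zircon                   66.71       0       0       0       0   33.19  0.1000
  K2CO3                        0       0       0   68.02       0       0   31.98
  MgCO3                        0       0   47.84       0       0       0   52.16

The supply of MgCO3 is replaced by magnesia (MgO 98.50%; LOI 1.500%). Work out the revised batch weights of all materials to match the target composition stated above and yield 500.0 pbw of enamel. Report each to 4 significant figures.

In-progress results are printed (rounded to four significant digits) at each printed step; all internal work runs at exact precision all the way through — each reported result is rounded once only — the derived quantities, including net glass mass, yield, the totals, six oxide percentages, ignition loss, are carried from the batch weights on 500.0 pbw of glass in exact precision, as quoted within the problem or answer text.
Per-oxide target masses for 500.0 pbw enamel:
  ZrO2: 3.257% × 500.0 = 16.28 pbw
  TiO2: 15.87% × 500.0 = 79.35 pbw
  MgO: 7.361% × 500.0 = 36.80 pbw
  K2O: 2.017% × 500.0 = 10.09 pbw
  Al2O3: 8.128% × 500.0 = 40.64 pbw
  SiO2: 63.36% × 500.0 = 316.8 pbw
Sums-versus-targets review given the weights on record, relative to the basis at hand (target by target, the sums agree given rounding of the digits):
  ZrO2: 24.41·0.6671 = 16.28 pbw (target 16.28 pbw)
  TiO2: 80.14·0.9902 = 79.35 pbw (target 79.35 pbw)
  MgO: 37.37·0.9850 = 36.81 pbw (target 36.80 pbw)
  K2O: 14.83·0.6802 = 10.09 pbw (target 10.09 pbw)
  Al2O3: 39.87·0.9960 + 310.3·0.003000 = 40.64 pbw (target 40.64 pbw)
  SiO2: 310.3·0.9949 + 24.41·0.3319 = 316.8 pbw (target 316.8 pbw)
Consistency of the glass mass: net batch after ignition = 500.0 pbw (the targets, summed, come to 500.0 pbw; stated basis 500.0 pbw — gaps are rounding artifacts).
Batch total: Σ batch = 506.9 pbw; the LOI term Σ batch·LOI equals 6.924 pbw; the yield ratio, glass ÷ batch: 98.63%.

Revised batch per 500.0 pbw enamel:
  tabular alumina: 39.87 pbw
  glass-grade sand: 310.3 pbw
  TiO2: 80.14 pbw
  zircon: 24.41 pbw
  K2CO3: 14.83 pbw
  magnesia: 37.37 pbw
Total batch = 506.9 pbw; LOI loss = 6.924 pbw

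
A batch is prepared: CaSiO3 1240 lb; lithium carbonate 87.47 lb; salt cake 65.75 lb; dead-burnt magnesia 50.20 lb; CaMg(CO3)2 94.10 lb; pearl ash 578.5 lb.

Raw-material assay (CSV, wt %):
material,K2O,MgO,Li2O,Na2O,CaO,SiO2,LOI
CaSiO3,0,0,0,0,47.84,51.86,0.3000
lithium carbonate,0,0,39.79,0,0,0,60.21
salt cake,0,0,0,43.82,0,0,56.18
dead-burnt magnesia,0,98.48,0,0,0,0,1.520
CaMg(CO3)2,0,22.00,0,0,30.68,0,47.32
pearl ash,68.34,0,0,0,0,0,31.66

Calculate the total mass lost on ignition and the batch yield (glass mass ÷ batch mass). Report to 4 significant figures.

Full float precision is held at each step. Mid-chain values appear, rounded to 4 significant figures, alongside each step; exactly one rounding goes into each reported number; all derived quantities, including the yield, totals, ignition loss, the six compositions, glass mass, are carried from the batch weights at 1794 lb of glass at full float precision exactly as shown in the problem or the answer.
Ignition loss by material:
  CaSiO3: 1240 × 0.003000 = 3.720 lb
  lithium carbonate: 87.47 × 0.6021 = 52.67 lb
  salt cake: 65.75 × 0.5618 = 36.94 lb
  dead-burnt magnesia: 50.20 × 0.01520 = 0.7630 lb
  CaMg(CO3)2: 94.10 × 0.4732 = 44.53 lb
  pearl ash: 578.5 × 0.3166 = 183.2 lb
Total LOI = 321.8 lb
Glass = batch − LOI = 2116 − 321.8 = 1794 lb

LOI loss = 321.8 lb; glass = 1794 lb; yield = 84.79%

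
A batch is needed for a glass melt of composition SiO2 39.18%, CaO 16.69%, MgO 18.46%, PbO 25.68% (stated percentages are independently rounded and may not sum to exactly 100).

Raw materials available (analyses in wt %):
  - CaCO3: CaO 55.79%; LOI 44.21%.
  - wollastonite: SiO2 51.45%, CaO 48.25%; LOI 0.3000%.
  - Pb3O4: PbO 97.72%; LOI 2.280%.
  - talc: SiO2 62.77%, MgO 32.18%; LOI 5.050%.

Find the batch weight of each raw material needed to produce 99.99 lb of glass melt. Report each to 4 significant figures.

Batch per 99.99 lb glass melt:
  CaCO3: 24.58 lb
  wollastonite: 6.165 lb
  Pb3O4: 26.28 lb
  talc: 57.36 lb
Total batch = 114.4 lb; LOI loss = 14.38 lb; yield = 87.43%

All internal work carries full precision in every operation. In-progress results are printed (rounded to four significant digits) in the printout. Exactly one rounding goes into each reported figure — the derived quantities (glass mass, totals, ignition loss, the yield, the four compositions) are re-derived from the batch weights for 99.99 lb of glass at exact precision, as set out in problem or answer.
Per-oxide target masses for 99.99 lb glass melt:
  SiO2: 39.18% × 99.99 = 39.18 lb
  CaO: 16.69% × 99.99 = 16.69 lb
  MgO: 18.46% × 99.99 = 18.46 lb
  PbO: 25.68% × 99.99 = 25.68 lb
Per-oxide balance check working from each reported weight, per the basis as stated (delivered sums recover each target modulo rounding of the values):
  SiO2: 6.165·0.5145 + 57.36·0.6277 = 39.18 lb (target 39.18 lb)
  CaO: 24.58·0.5579 + 6.165·0.4825 = 16.69 lb (target 16.69 lb)
  MgO: 57.36·0.3218 = 18.46 lb (target 18.46 lb)
  PbO: 26.28·0.9772 = 25.68 lb (target 25.68 lb)
Glass mass check: batch total minus LOI = 100.0 lb (oxide target masses add up to 100.0 lb; stated basis 99.99 lb — gaps are rounding artifacts).
Adding the batch up: Σ batch = 114.4 lb; loss to ignition Σ batch·LOI = 14.38 lb; glass ÷ batch gives a yield of 87.43%.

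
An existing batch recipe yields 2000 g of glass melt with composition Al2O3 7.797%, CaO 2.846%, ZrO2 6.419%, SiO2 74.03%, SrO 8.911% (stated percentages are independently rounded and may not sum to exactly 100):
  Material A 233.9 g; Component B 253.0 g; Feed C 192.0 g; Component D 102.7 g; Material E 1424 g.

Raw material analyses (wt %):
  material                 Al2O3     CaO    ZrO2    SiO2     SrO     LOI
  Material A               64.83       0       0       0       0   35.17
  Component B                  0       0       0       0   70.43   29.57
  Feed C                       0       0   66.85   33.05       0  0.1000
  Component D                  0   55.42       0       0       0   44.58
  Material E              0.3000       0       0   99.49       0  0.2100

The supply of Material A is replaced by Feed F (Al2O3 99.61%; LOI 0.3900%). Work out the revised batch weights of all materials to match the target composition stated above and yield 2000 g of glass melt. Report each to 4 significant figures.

Revised batch per 2000 g glass melt:
  Feed F: 152.3 g
  Component B: 253.0 g
  Feed C: 192.0 g
  Component D: 102.7 g
  Material E: 1424 g
Total batch = 2124 g; LOI loss = 124.4 g

Mid-chain values are shown with 4-significant-digit rounding as written. Each numeric step maintains full float precision through the solve; a single rounding yields each reported figure. Derived quantities (ignition loss, the yield, glass mass, five oxide percentages, the totals) are rebuilt in full precision starting from the weights at 2000 g of glass, as set out in question or answer.
Target masses of each oxide per 2000 g glass melt:
  Al2O3: 7.797% × 2000 = 155.9 g
  CaO: 2.846% × 2000 = 56.92 g
  ZrO2: 6.419% × 2000 = 128.4 g
  SiO2: 74.03% × 2000 = 1481 g
  SrO: 8.911% × 2000 = 178.2 g
Checking each oxide sum with the batch weights as given, at the basis given (each sum matches its target mass modulo rounding of the values):
  Al2O3: 152.3·0.9961 + 1424·0.003000 = 156.0 g (target 155.9 g)
  CaO: 102.7·0.5542 = 56.92 g (target 56.92 g)
  ZrO2: 192.0·0.6685 = 128.4 g (target 128.4 g)
  SiO2: 192.0·0.3305 + 1424·0.9949 = 1480 g (target 1481 g)
  SrO: 253.0·0.7043 = 178.2 g (target 178.2 g)
Auditing the glass mass value: total charge less LOI = 2000 g (summing oxide targets gives 2000 g; basis as stated: 2000 g — differing by rounding only).
Total batch = Σ batch = 2124 g; the LOI term Σ batch·LOI equals 124.4 g; yield, glass over the total, = 94.14%.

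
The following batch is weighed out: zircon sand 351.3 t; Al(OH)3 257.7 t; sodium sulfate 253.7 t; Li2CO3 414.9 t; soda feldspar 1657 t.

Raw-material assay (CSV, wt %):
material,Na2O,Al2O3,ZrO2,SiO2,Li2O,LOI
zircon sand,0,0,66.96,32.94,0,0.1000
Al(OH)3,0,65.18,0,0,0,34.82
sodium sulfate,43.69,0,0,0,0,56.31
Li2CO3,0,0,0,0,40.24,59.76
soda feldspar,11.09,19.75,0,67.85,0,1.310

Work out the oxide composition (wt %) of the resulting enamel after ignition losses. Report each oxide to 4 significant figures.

Working values are printed rounded off to 4 significant figures across the worked steps. Every computation runs at exact precision all the way through. Every reported number is rounded once only; derived quantities, including totals, glass mass, ignition loss, the five compositions, yield, are rebuilt using the weight values at 2432 t of glass in exact precision, exactly as shown in the problem or answer text.
Oxide masses out of the charge:
  Na2O: 253.7·0.4369 + 1657·0.1109 = 294.6 t
  Al2O3: 257.7·0.6518 + 1657·0.1975 = 495.2 t
  ZrO2: 351.3·0.6696 = 235.2 t
  SiO2: 351.3·0.3294 + 1657·0.6785 = 1240 t
  Li2O: 414.9·0.4024 = 167.0 t
LOI: 351.3·0.001000 + 257.7·0.3482 + 253.7·0.5631 + 414.9·0.5976 + 1657·0.01310 = 502.6 t
Resulting glass, batch − LOI: 2935 − 502.6 = 2432 t (the oxide masses sum to this)
percent share: oxide ÷ glass, ×100

Glass mass = 2432 t (batch 2935 − LOI 502.6).
Composition: Na2O 12.11%, Al2O3 20.36%, ZrO2 9.672%, SiO2 50.99%, Li2O 6.865%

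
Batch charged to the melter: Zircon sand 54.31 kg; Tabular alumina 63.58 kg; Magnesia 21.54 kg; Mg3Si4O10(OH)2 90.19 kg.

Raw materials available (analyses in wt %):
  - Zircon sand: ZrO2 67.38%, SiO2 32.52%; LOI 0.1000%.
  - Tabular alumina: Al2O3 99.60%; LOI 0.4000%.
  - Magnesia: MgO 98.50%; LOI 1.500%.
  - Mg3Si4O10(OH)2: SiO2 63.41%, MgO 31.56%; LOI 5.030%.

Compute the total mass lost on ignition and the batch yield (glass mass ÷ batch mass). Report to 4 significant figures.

LOI loss = 5.168 kg; glass = 224.5 kg; yield = 97.75%

Intermediates are shown rounded to 4 significant figures across the worked steps — every computation maintains full float precision at each step — exactly one rounding goes into every reported number — all derived quantities are recomputed in exact precision (four oxide percentages, net glass mass, the totals, the yield, LOI) from the weighed amounts per 224.5 kg of glass, as given in the problem or answer text.
Each material's LOI contribution:
  Zircon sand: 54.31 × 0.001000 = 0.05431 kg
  Tabular alumina: 63.58 × 0.004000 = 0.2543 kg
  Magnesia: 21.54 × 0.01500 = 0.3231 kg
  Mg3Si4O10(OH)2: 90.19 × 0.05030 = 4.537 kg
Total LOI = 5.168 kg
Glass = batch − LOI = 229.6 − 5.168 = 224.5 kg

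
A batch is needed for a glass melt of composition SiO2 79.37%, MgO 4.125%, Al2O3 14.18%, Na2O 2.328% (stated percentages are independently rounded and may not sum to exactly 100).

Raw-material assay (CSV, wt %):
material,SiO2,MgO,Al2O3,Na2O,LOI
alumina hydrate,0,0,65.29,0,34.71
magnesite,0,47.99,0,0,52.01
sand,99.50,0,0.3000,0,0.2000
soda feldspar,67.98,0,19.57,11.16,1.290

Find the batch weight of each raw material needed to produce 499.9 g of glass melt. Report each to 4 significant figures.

Batch per 499.9 g glass melt:
  alumina hydrate: 75.81 g
  magnesite: 42.97 g
  sand: 327.5 g
  soda feldspar: 104.3 g
Total batch = 550.6 g; LOI loss = 50.66 g; yield = 90.80%

All internal work keeps full precision all the way through; intermediates are printed rounded off to 4 significant figures across the worked steps. Each reported number sees exactly one rounding — derived quantities are computed starting from the weights on 499.9 g of glass at full float precision (totals, net glass mass, ignition loss, the four compositions, the yield) as quoted within question or answer.
Target oxide masses per 499.9 g glass melt:
  SiO2: 79.37% × 499.9 = 396.8 g
  MgO: 4.125% × 499.9 = 20.62 g
  Al2O3: 14.18% × 499.9 = 70.89 g
  Na2O: 2.328% × 499.9 = 11.64 g
A balance pass over the oxides, working from each reported weight, for the quoted basis mass (sum by sum, the targets are met within answer rounding):
  SiO2: 327.5·0.9950 + 104.3·0.6798 = 396.8 g (target 396.8 g)
  MgO: 42.97·0.4799 = 20.62 g (target 20.62 g)
  Al2O3: 75.81·0.6529 + 327.5·0.003000 + 104.3·0.1957 = 70.89 g (target 70.89 g)
  Na2O: 104.3·0.1116 = 11.64 g (target 11.64 g)
Consistency of the glass mass: Σ batch − LOI loss = 499.9 g (oxide target masses add up to 499.9 g; with the basis standing at 499.9 g — gaps are rounding artifacts).
Total batch = Σ batch = 550.6 g; the LOI term Σ batch·LOI equals 50.66 g; yield = glass ÷ total batch = 90.80%.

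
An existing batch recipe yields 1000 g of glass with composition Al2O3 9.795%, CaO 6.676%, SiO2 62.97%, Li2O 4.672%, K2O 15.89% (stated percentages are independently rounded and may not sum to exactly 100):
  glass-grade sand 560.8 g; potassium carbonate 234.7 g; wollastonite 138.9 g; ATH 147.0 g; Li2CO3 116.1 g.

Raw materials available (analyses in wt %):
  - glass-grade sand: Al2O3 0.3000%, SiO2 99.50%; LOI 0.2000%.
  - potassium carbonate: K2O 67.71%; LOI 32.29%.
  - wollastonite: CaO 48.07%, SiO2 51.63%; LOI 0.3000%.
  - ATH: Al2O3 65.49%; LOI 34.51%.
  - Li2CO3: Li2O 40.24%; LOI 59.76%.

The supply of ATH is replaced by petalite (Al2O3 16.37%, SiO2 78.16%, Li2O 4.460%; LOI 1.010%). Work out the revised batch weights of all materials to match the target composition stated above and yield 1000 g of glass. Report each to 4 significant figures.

Revised batch per 1000 g glass:
  glass-grade sand: 92.10 g
  potassium carbonate: 234.7 g
  wollastonite: 138.9 g
  petalite: 596.7 g
  Li2CO3: 49.97 g
Total batch = 1112 g; LOI loss = 112.3 g

Mid-chain values are printed rounded to four significant figures — every computation runs at full float precision throughout. Each reported result receives exactly one rounding — the derived quantities (yield, LOI, net glass mass, five oxide percentages, the totals) are rebuilt at full precision from the batch weights for 1000 g of glass as set out in the problem or answer text.
The oxide mass targets at 1000 g glass:
  Al2O3: 9.795% × 1000 = 97.95 g
  CaO: 6.676% × 1000 = 66.76 g
  SiO2: 62.97% × 1000 = 629.7 g
  Li2O: 4.672% × 1000 = 46.72 g
  K2O: 15.89% × 1000 = 158.9 g
Balance tally, oxide-wise, on the weights just shown, on the stated basis (each sum matches its target mass net of answer rounding effects):
  Al2O3: 92.10·0.003000 + 596.7·0.1637 = 97.96 g (target 97.95 g)
  CaO: 138.9·0.4807 = 66.77 g (target 66.76 g)
  SiO2: 92.10·0.9950 + 138.9·0.5163 + 596.7·0.7816 = 629.7 g (target 629.7 g)
  Li2O: 596.7·0.04460 + 49.97·0.4024 = 46.72 g (target 46.72 g)
  K2O: 234.7·0.6771 = 158.9 g (target 158.9 g)
Mass balance on the glass: batch total minus LOI = 1000 g (oxide target masses add up to 1000 g; with the basis standing at 1000 g — differing by rounding only).
Summing the batch: Σ batch = 1112 g; ignition loss, Σ(batch × LOI) = 112.3 g; yield, glass over the total, = 89.91%.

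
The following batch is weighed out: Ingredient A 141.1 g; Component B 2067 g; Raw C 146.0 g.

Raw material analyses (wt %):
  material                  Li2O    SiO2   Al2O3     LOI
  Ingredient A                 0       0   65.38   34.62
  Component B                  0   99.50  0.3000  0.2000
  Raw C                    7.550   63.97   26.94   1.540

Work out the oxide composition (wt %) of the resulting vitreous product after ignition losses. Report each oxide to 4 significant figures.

Glass mass = 2299 g (batch 2354 − LOI 55.23).
Composition: Li2O 0.4795%, SiO2 93.53%, Al2O3 5.994%

All arithmetic maintains full float precision all the way through. The intermediate values are shown rounded off to 4 significant figures on the page — each reported figure takes just one rounding. Derived quantities, including net glass mass, the three compositions, totals, LOI, the yield, are computed starting from the weights at 2299 g of glass at exact precision, precisely as stated by the problem or the answer.
What the batch supplies per oxide:
  Li2O: 146.0·0.07550 = 11.02 g
  SiO2: 2067·0.9950 + 146.0·0.6397 = 2150 g
  Al2O3: 141.1·0.6538 + 2067·0.003000 + 146.0·0.2694 = 137.8 g
LOI: 141.1·0.3462 + 2067·0.002000 + 146.0·0.01540 = 55.23 g
Resulting glass, batch − LOI: 2354 − 55.23 = 2299 g (consistent with Σ oxide mass)
oxide / glass × 100 gives the wt %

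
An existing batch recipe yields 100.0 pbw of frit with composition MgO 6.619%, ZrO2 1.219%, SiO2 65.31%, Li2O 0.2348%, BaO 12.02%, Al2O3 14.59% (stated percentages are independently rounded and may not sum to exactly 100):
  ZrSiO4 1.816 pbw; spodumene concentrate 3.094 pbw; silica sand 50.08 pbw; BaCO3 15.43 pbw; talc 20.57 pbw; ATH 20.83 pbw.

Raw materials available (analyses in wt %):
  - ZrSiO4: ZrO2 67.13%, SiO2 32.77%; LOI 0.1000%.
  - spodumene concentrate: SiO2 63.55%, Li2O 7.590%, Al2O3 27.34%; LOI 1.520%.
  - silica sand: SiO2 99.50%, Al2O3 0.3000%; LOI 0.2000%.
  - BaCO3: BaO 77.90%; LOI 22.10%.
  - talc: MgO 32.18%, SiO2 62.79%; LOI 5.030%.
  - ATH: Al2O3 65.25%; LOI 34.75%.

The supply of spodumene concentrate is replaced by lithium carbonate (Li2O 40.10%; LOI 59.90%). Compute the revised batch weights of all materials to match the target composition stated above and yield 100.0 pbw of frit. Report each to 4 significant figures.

Each numeric step runs at exact precision in every operation; values along the way are shown rounded to four significant figures between the steps; each reported number sees exactly one rounding — derived quantities are re-derived starting from the weights at 100.0 pbw of glass in exact precision (totals, ignition loss, yield, the six compositions, glass mass), as they appear in problem or answer.
Oxide mass targets, per 100.0 pbw frit:
  MgO: 6.619% × 100.0 = 6.619 pbw
  ZrO2: 1.219% × 100.0 = 1.219 pbw
  SiO2: 65.31% × 100.0 = 65.31 pbw
  Li2O: 0.2348% × 100.0 = 0.2348 pbw
  BaO: 12.02% × 100.0 = 12.02 pbw
  Al2O3: 14.59% × 100.0 = 14.59 pbw
Balance tally, oxide-wise, given the weights on record, against the basis in use (each sum matches its target mass once rounding is allowed for):
  MgO: 20.57·0.3218 = 6.619 pbw (target 6.619 pbw)
  ZrO2: 1.816·0.6713 = 1.219 pbw (target 1.219 pbw)
  SiO2: 1.816·0.3277 + 52.06·0.9950 + 20.57·0.6279 = 65.31 pbw (target 65.31 pbw)
  Li2O: 0.5855·0.4010 = 0.2348 pbw (target 0.2348 pbw)
  BaO: 15.43·0.7790 = 12.02 pbw (target 12.02 pbw)
  Al2O3: 52.06·0.003000 + 22.12·0.6525 = 14.59 pbw (target 14.59 pbw)
Consistency of the glass mass: whole batch net of LOI = 99.99 pbw (the targets, summed, come to 99.99 pbw; stated basis 100.0 pbw — rounding explains the deltas).
Total batch = Σ batch = 112.6 pbw; LOI removed, Σ of batch·LOI: 12.59 pbw; yield: glass divided by total = 88.82%.

Revised batch per 100.0 pbw frit:
  ZrSiO4: 1.816 pbw
  lithium carbonate: 0.5855 pbw
  silica sand: 52.06 pbw
  BaCO3: 15.43 pbw
  talc: 20.57 pbw
  ATH: 22.12 pbw
Total batch = 112.6 pbw; LOI loss = 12.59 pbw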